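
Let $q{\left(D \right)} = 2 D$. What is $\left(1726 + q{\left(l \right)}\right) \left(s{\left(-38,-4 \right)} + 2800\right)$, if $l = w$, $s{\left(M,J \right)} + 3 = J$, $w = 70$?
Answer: $5211738$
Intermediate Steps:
$s{\left(M,J \right)} = -3 + J$
$l = 70$
$\left(1726 + q{\left(l \right)}\right) \left(s{\left(-38,-4 \right)} + 2800\right) = \left(1726 + 2 \cdot 70\right) \left(\left(-3 - 4\right) + 2800\right) = \left(1726 + 140\right) \left(-7 + 2800\right) = 1866 \cdot 2793 = 5211738$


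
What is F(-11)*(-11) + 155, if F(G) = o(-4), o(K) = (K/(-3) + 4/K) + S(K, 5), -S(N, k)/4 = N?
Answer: -74/3 ≈ -24.667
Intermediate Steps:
S(N, k) = -4*N
o(K) = 4/K - 13*K/3 (o(K) = (K/(-3) + 4/K) - 4*K = (K*(-⅓) + 4/K) - 4*K = (-K/3 + 4/K) - 4*K = (4/K - K/3) - 4*K = 4/K - 13*K/3)
F(G) = 49/3 (F(G) = 4/(-4) - 13/3*(-4) = 4*(-¼) + 52/3 = -1 + 52/3 = 49/3)
F(-11)*(-11) + 155 = (49/3)*(-11) + 155 = -539/3 + 155 = -74/3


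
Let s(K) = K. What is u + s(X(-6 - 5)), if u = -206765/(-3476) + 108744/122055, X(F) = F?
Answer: 88387347/1790140 ≈ 49.375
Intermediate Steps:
u = 108078887/1790140 (u = -206765*(-1/3476) + 108744*(1/122055) = 206765/3476 + 36248/40685 = 108078887/1790140 ≈ 60.375)
u + s(X(-6 - 5)) = 108078887/1790140 + (-6 - 5) = 108078887/1790140 - 11 = 88387347/1790140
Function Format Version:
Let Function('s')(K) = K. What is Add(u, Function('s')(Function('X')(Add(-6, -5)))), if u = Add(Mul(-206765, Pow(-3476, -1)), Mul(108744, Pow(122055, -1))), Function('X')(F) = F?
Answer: Rational(88387347, 1790140) ≈ 49.375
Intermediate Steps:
u = Rational(108078887, 1790140) (u = Add(Mul(-206765, Rational(-1, 3476)), Mul(108744, Rational(1, 122055))) = Add(Rational(206765, 3476), Rational(36248, 40685)) = Rational(108078887, 1790140) ≈ 60.375)
Add(u, Function('s')(Function('X')(Add(-6, -5)))) = Add(Rational(108078887, 1790140), Add(-6, -5)) = Add(Rational(108078887, 1790140), -11) = Rational(88387347, 1790140)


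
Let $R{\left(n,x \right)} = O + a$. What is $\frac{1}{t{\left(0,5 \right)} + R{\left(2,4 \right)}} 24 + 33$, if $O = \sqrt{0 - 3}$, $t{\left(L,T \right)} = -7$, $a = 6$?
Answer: $\frac{3 \left(3 i + 11 \sqrt{3}\right)}{i + \sqrt{3}} \approx 27.0 - 10.392 i$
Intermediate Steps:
$O = i \sqrt{3}$ ($O = \sqrt{-3} = i \sqrt{3} \approx 1.732 i$)
$R{\left(n,x \right)} = 6 + i \sqrt{3}$ ($R{\left(n,x \right)} = i \sqrt{3} + 6 = 6 + i \sqrt{3}$)
$\frac{1}{t{\left(0,5 \right)} + R{\left(2,4 \right)}} 24 + 33 = \frac{1}{-7 + \left(6 + i \sqrt{3}\right)} 24 + 33 = \frac{1}{-1 + i \sqrt{3}} \cdot 24 + 33 = \frac{24}{-1 + i \sqrt{3}} + 33 = 33 + \frac{24}{-1 + i \sqrt{3}}$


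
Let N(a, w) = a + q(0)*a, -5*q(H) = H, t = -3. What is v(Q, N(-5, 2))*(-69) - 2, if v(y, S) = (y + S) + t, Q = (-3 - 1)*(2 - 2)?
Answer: 550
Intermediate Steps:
q(H) = -H/5
Q = 0 (Q = -4*0 = 0)
N(a, w) = a (N(a, w) = a + (-⅕*0)*a = a + 0*a = a + 0 = a)
v(y, S) = -3 + S + y (v(y, S) = (y + S) - 3 = (S + y) - 3 = -3 + S + y)
v(Q, N(-5, 2))*(-69) - 2 = (-3 - 5 + 0)*(-69) - 2 = -8*(-69) - 2 = 552 - 2 = 550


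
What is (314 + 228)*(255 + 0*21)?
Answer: 138210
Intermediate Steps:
(314 + 228)*(255 + 0*21) = 542*(255 + 0) = 542*255 = 138210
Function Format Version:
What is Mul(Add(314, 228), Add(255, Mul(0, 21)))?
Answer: 138210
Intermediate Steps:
Mul(Add(314, 228), Add(255, Mul(0, 21))) = Mul(542, Add(255, 0)) = Mul(542, 255) = 138210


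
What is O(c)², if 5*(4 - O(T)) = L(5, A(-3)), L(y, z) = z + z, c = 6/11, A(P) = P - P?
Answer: 16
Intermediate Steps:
A(P) = 0
c = 6/11 (c = 6*(1/11) = 6/11 ≈ 0.54545)
L(y, z) = 2*z
O(T) = 4 (O(T) = 4 - 2*0/5 = 4 - ⅕*0 = 4 + 0 = 4)
O(c)² = 4² = 16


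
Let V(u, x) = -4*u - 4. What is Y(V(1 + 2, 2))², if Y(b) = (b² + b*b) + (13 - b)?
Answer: 292681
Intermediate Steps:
V(u, x) = -4 - 4*u
Y(b) = 13 - b + 2*b² (Y(b) = (b² + b²) + (13 - b) = 2*b² + (13 - b) = 13 - b + 2*b²)
Y(V(1 + 2, 2))² = (13 - (-4 - 4*(1 + 2)) + 2*(-4 - 4*(1 + 2))²)² = (13 - (-4 - 4*3) + 2*(-4 - 4*3)²)² = (13 - (-4 - 12) + 2*(-4 - 12)²)² = (13 - 1*(-16) + 2*(-16)²)² = (13 + 16 + 2*256)² = (13 + 16 + 512)² = 541² = 292681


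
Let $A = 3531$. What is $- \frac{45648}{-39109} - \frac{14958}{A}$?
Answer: $- \frac{141269778}{46031293} \approx -3.069$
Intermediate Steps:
$- \frac{45648}{-39109} - \frac{14958}{A} = - \frac{45648}{-39109} - \frac{14958}{3531} = \left(-45648\right) \left(- \frac{1}{39109}\right) - \frac{4986}{1177} = \frac{45648}{39109} - \frac{4986}{1177} = - \frac{141269778}{46031293}$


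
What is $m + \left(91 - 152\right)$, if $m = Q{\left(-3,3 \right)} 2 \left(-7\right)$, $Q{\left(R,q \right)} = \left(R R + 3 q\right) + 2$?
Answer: $-341$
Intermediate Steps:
$Q{\left(R,q \right)} = 2 + R^{2} + 3 q$ ($Q{\left(R,q \right)} = \left(R^{2} + 3 q\right) + 2 = 2 + R^{2} + 3 q$)
$m = -280$ ($m = \left(2 + \left(-3\right)^{2} + 3 \cdot 3\right) 2 \left(-7\right) = \left(2 + 9 + 9\right) 2 \left(-7\right) = 20 \cdot 2 \left(-7\right) = 40 \left(-7\right) = -280$)
$m + \left(91 - 152\right) = -280 + \left(91 - 152\right) = -280 - 61 = -341$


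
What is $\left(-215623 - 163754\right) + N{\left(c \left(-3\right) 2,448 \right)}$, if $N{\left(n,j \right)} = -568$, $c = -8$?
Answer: $-379945$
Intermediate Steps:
$\left(-215623 - 163754\right) + N{\left(c \left(-3\right) 2,448 \right)} = \left(-215623 - 163754\right) - 568 = -379377 - 568 = -379945$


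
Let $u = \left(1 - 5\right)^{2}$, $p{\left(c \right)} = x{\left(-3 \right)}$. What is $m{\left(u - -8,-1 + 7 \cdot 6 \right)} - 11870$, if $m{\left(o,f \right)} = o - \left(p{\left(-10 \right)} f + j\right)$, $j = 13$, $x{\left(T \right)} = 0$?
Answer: $-11859$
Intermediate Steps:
$p{\left(c \right)} = 0$
$u = 16$ ($u = \left(-4\right)^{2} = 16$)
$m{\left(o,f \right)} = -13 + o$ ($m{\left(o,f \right)} = o - \left(0 f + 13\right) = o - \left(0 + 13\right) = o - 13 = -13 + o$)
$m{\left(u - -8,-1 + 7 \cdot 6 \right)} - 11870 = \left(-13 + \left(16 - -8\right)\right) - 11870 = \left(-13 + \left(16 + 8\right)\right) - 11870 = \left(-13 + 24\right) - 11870 = 11 - 11870 = -11859$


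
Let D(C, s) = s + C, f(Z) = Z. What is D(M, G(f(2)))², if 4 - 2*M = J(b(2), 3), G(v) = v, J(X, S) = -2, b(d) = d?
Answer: 25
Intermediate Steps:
M = 3 (M = 2 - ½*(-2) = 2 + 1 = 3)
D(C, s) = C + s
D(M, G(f(2)))² = (3 + 2)² = 5² = 25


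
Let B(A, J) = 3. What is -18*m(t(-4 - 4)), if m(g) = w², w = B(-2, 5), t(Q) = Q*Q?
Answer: -162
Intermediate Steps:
t(Q) = Q²
w = 3
m(g) = 9 (m(g) = 3² = 9)
-18*m(t(-4 - 4)) = -18*9 = -162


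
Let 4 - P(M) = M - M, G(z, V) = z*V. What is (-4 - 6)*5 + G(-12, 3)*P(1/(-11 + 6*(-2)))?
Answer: -194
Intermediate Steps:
G(z, V) = V*z
P(M) = 4 (P(M) = 4 - (M - M) = 4 - 1*0 = 4 + 0 = 4)
(-4 - 6)*5 + G(-12, 3)*P(1/(-11 + 6*(-2))) = (-4 - 6)*5 + (3*(-12))*4 = -10*5 - 36*4 = -50 - 144 = -194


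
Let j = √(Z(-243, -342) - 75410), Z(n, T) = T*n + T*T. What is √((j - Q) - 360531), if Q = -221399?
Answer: √(-139132 + 2*√31165) ≈ 372.53*I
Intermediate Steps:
Z(n, T) = T² + T*n (Z(n, T) = T*n + T² = T² + T*n)
j = 2*√31165 (j = √(-342*(-342 - 243) - 75410) = √(-342*(-585) - 75410) = √(200070 - 75410) = √124660 = 2*√31165 ≈ 353.07)
√((j - Q) - 360531) = √((2*√31165 - 1*(-221399)) - 360531) = √((2*√31165 + 221399) - 360531) = √((221399 + 2*√31165) - 360531) = √(-139132 + 2*√31165)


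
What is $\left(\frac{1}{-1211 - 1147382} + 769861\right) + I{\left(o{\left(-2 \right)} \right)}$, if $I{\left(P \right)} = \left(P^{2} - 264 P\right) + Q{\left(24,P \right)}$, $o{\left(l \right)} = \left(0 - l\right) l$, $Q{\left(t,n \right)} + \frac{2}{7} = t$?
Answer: $\frac{6198608397314}{8040151} \approx 7.7096 \cdot 10^{5}$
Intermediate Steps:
$Q{\left(t,n \right)} = - \frac{2}{7} + t$
$o{\left(l \right)} = - l^{2}$ ($o{\left(l \right)} = - l l = - l^{2}$)
$I{\left(P \right)} = \frac{166}{7} + P^{2} - 264 P$ ($I{\left(P \right)} = \left(P^{2} - 264 P\right) + \left(- \frac{2}{7} + 24\right) = \left(P^{2} - 264 P\right) + \frac{166}{7} = \frac{166}{7} + P^{2} - 264 P$)
$\left(\frac{1}{-1211 - 1147382} + 769861\right) + I{\left(o{\left(-2 \right)} \right)} = \left(\frac{1}{-1211 - 1147382} + 769861\right) + \left(\frac{166}{7} + \left(- \left(-2\right)^{2}\right)^{2} - 264 \left(- \left(-2\right)^{2}\right)\right) = \left(\frac{1}{-1148593} + 769861\right) + \left(\frac{166}{7} + \left(\left(-1\right) 4\right)^{2} - 264 \left(\left(-1\right) 4\right)\right) = \left(- \frac{1}{1148593} + 769861\right) + \left(\frac{166}{7} + \left(-4\right)^{2} - -1056\right) = \frac{884256955572}{1148593} + \left(\frac{166}{7} + 16 + 1056\right) = \frac{884256955572}{1148593} + \frac{7670}{7} = \frac{6198608397314}{8040151}$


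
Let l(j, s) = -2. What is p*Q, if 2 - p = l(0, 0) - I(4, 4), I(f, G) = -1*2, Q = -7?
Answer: -14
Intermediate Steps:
I(f, G) = -2
p = 2 (p = 2 - (-2 - 1*(-2)) = 2 - (-2 + 2) = 2 - 1*0 = 2 + 0 = 2)
p*Q = 2*(-7) = -14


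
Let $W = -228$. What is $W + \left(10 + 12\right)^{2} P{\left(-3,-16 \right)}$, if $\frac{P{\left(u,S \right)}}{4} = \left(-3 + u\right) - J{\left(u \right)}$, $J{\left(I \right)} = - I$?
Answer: $-17652$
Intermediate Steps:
$P{\left(u,S \right)} = -12 + 8 u$ ($P{\left(u,S \right)} = 4 \left(\left(-3 + u\right) - - u\right) = 4 \left(\left(-3 + u\right) + u\right) = 4 \left(-3 + 2 u\right) = -12 + 8 u$)
$W + \left(10 + 12\right)^{2} P{\left(-3,-16 \right)} = -228 + \left(10 + 12\right)^{2} \left(-12 + 8 \left(-3\right)\right) = -228 + 22^{2} \left(-12 - 24\right) = -228 + 484 \left(-36\right) = -228 - 17424 = -17652$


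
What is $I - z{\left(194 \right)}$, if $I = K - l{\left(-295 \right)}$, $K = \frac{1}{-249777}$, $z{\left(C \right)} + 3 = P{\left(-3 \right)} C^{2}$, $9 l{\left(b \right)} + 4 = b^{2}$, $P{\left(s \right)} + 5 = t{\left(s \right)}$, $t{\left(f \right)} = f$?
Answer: $\frac{72790512893}{249777} \approx 2.9142 \cdot 10^{5}$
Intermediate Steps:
$P{\left(s \right)} = -5 + s$
$l{\left(b \right)} = - \frac{4}{9} + \frac{b^{2}}{9}$
$z{\left(C \right)} = -3 - 8 C^{2}$ ($z{\left(C \right)} = -3 + \left(-5 - 3\right) C^{2} = -3 - 8 C^{2}$)
$K = - \frac{1}{249777} \approx -4.0036 \cdot 10^{-6}$
$I = - \frac{2415093814}{249777}$ ($I = - \frac{1}{249777} - \left(- \frac{4}{9} + \frac{\left(-295\right)^{2}}{9}\right) = - \frac{1}{249777} - \left(- \frac{4}{9} + \frac{1}{9} \cdot 87025\right) = - \frac{1}{249777} - \left(- \frac{4}{9} + \frac{87025}{9}\right) = - \frac{1}{249777} - 9669 = - \frac{2415093814}{249777} \approx -9669.0$)
$I - z{\left(194 \right)} = - \frac{2415093814}{249777} - \left(-3 - 8 \cdot 194^{2}\right) = - \frac{2415093814}{249777} - \left(-3 - 301088\right) = - \frac{2415093814}{249777} - -301091 = - \frac{2415093814}{249777} + 301091 = \frac{72790512893}{249777}$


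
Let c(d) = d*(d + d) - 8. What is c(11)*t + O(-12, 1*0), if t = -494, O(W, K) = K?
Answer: -115596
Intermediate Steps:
c(d) = -8 + 2*d² (c(d) = d*(2*d) - 8 = 2*d² - 8 = -8 + 2*d²)
c(11)*t + O(-12, 1*0) = (-8 + 2*11²)*(-494) + 1*0 = (-8 + 2*121)*(-494) + 0 = (-8 + 242)*(-494) + 0 = 234*(-494) + 0 = -115596 + 0 = -115596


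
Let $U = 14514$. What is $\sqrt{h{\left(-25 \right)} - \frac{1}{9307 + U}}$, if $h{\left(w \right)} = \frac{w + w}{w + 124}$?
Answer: $\frac{i \sqrt{312117963619}}{786093} \approx 0.7107 i$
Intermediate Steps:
$h{\left(w \right)} = \frac{2 w}{124 + w}$
$\sqrt{h{\left(-25 \right)} - \frac{1}{9307 + U}} = \sqrt{2 \left(-25\right) \frac{1}{124 - 25} - \frac{1}{9307 + 14514}} = \sqrt{2 \left(-25\right) \frac{1}{99} - \frac{1}{23821}} = \sqrt{- \frac{50}{99} - \frac{1}{23821}} = \sqrt{- \frac{1191149}{2358279}} = \frac{i \sqrt{312117963619}}{786093}$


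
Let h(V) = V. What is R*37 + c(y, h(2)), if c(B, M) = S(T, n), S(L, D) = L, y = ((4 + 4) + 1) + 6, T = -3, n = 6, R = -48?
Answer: -1779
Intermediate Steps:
y = 15 (y = (8 + 1) + 6 = 9 + 6 = 15)
c(B, M) = -3
R*37 + c(y, h(2)) = -48*37 - 3 = -1776 - 3 = -1779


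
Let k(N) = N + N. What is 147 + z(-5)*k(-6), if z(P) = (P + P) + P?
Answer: 327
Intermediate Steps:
k(N) = 2*N
z(P) = 3*P (z(P) = 2*P + P = 3*P)
147 + z(-5)*k(-6) = 147 + (3*(-5))*(2*(-6)) = 147 - 15*(-12) = 147 + 180 = 327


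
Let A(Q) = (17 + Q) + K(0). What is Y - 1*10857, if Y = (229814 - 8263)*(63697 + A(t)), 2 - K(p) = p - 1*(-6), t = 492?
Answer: 14224006445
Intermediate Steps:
K(p) = -4 - p (K(p) = 2 - (p - 1*(-6)) = 2 - (p + 6) = 2 - (6 + p) = 2 + (-6 - p) = -4 - p)
A(Q) = 13 + Q (A(Q) = (17 + Q) + (-4 - 1*0) = (17 + Q) + (-4 + 0) = (17 + Q) - 4 = 13 + Q)
Y = 14224017302 (Y = (229814 - 8263)*(63697 + (13 + 492)) = 221551*(63697 + 505) = 221551*64202 = 14224017302)
Y - 1*10857 = 14224017302 - 1*10857 = 14224017302 - 10857 = 14224006445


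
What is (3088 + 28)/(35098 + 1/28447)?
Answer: 88640852/998432807 ≈ 0.088780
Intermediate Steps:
(3088 + 28)/(35098 + 1/28447) = 3116/(35098 + 1/28447) = 3116/(998432807/28447) = 3116*(28447/998432807) = 88640852/998432807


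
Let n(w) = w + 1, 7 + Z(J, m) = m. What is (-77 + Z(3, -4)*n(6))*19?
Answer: -2926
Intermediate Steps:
Z(J, m) = -7 + m
n(w) = 1 + w
(-77 + Z(3, -4)*n(6))*19 = (-77 + (-7 - 4)*(1 + 6))*19 = (-77 - 11*7)*19 = (-77 - 77)*19 = -154*19 = -2926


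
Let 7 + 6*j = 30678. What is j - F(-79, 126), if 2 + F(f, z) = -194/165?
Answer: 562651/110 ≈ 5115.0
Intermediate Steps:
F(f, z) = -524/165 (F(f, z) = -2 - 194/165 = -524/165)
j = 30671/6 (j = -7/6 + (⅙)*30678 = -7/6 + 5113 = 30671/6 ≈ 5111.8)
j - F(-79, 126) = 30671/6 - 1*(-524/165) = 30671/6 + 524/165 = 562651/110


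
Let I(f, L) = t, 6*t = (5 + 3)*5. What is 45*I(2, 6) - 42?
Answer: 258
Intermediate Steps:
t = 20/3 (t = ((5 + 3)*5)/6 = (8*5)/6 = (⅙)*40 = 20/3 ≈ 6.6667)
I(f, L) = 20/3
45*I(2, 6) - 42 = 45*(20/3) - 42 = 300 - 42 = 258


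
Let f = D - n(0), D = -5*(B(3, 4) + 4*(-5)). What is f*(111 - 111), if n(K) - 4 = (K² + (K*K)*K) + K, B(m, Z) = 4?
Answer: 0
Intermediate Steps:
D = 80 (D = -5*(4 + 4*(-5)) = -5*(4 - 20) = -5*(-16) = 80)
n(K) = 4 + K + K² + K³ (n(K) = 4 + ((K² + (K*K)*K) + K) = 4 + ((K² + K²*K) + K) = 4 + ((K² + K³) + K) = 4 + (K + K² + K³) = 4 + K + K² + K³)
f = 76 (f = 80 - (4 + 0 + 0² + 0³) = 80 - (4 + 0 + 0 + 0) = 80 - 1*4 = 80 - 4 = 76)
f*(111 - 111) = 76*(111 - 111) = 76*0 = 0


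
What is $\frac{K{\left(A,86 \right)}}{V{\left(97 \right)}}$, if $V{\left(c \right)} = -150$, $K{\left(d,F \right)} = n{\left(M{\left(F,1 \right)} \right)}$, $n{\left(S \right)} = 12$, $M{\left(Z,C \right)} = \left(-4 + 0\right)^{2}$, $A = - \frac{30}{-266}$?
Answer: $- \frac{2}{25} \approx -0.08$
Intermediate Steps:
$A = \frac{15}{133}$ ($A = \left(-30\right) \left(- \frac{1}{266}\right) = \frac{15}{133} \approx 0.11278$)
$M{\left(Z,C \right)} = 16$ ($M{\left(Z,C \right)} = \left(-4\right)^{2} = 16$)
$K{\left(d,F \right)} = 12$
$\frac{K{\left(A,86 \right)}}{V{\left(97 \right)}} = \frac{12}{-150} = 12 \left(- \frac{1}{150}\right) = - \frac{2}{25}$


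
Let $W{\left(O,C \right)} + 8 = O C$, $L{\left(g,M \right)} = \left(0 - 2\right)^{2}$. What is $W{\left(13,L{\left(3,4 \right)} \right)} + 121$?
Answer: $165$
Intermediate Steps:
$L{\left(g,M \right)} = 4$ ($L{\left(g,M \right)} = \left(-2\right)^{2} = 4$)
$W{\left(O,C \right)} = -8 + C O$ ($W{\left(O,C \right)} = -8 + O C = -8 + C O$)
$W{\left(13,L{\left(3,4 \right)} \right)} + 121 = \left(-8 + 4 \cdot 13\right) + 121 = \left(-8 + 52\right) + 121 = 44 + 121 = 165$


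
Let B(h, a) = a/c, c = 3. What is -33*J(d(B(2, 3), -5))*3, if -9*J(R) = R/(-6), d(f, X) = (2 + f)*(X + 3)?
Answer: 11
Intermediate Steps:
B(h, a) = a/3
d(f, X) = (2 + f)*(3 + X)
J(R) = R/54 (J(R) = -R/(9*(-6)) = -R*(-1)/(9*6) = -(-1)*R/54 = R/54)
-33*J(d(B(2, 3), -5))*3 = -11*(6 + 2*(-5) + 3*((⅓)*3) - 5*3/3)/18*3 = -11*(6 - 10 + 3*1 - 5*1)/18*3 = -11*(6 - 10 + 3 - 5)/18*3 = -11*(-6)/18*3 = -33*(-⅑)*3 = (11/3)*3 = 11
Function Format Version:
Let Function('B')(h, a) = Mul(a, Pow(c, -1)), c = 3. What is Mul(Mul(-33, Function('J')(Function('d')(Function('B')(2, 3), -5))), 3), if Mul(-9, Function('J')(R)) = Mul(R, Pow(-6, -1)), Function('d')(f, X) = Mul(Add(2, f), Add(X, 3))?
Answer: 11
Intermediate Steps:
Function('B')(h, a) = Mul(Rational(1, 3), a) (Function('B')(h, a) = Mul(a, Pow(3, -1)) = Mul(a, Rational(1, 3)) = Mul(Rational(1, 3), a))
Function('d')(f, X) = Mul(Add(2, f), Add(3, X))
Function('J')(R) = Mul(Rational(1, 54), R) (Function('J')(R) = Mul(Rational(-1, 9), Mul(R, Pow(-6, -1))) = Mul(Rational(-1, 9), Mul(R, Rational(-1, 6))) = Mul(Rational(-1, 9), Mul(Rational(-1, 6), R)) = Mul(Rational(1, 54), R))
Mul(Mul(-33, Function('J')(Function('d')(Function('B')(2, 3), -5))), 3) = Mul(Mul(-33, Mul(Rational(1, 54), Add(6, Mul(2, -5), Mul(3, Mul(Rational(1, 3), 3)), Mul(-5, Mul(Rational(1, 3), 3))))), 3) = Mul(Mul(-33, Mul(Rational(1, 54), Add(6, -10, Mul(3, 1), Mul(-5, 1)))), 3) = Mul(Mul(-33, Mul(Rational(1, 54), Add(6, -10, 3, -5))), 3) = Mul(Mul(-33, Mul(Rational(1, 54), -6)), 3) = Mul(Mul(-33, Rational(-1, 9)), 3) = Mul(Rational(11, 3), 3) = 11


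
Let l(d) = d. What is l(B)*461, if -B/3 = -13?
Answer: 17979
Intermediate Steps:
B = 39 (B = -3*(-13) = 39)
l(B)*461 = 39*461 = 17979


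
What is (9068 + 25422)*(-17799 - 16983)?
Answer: -1199631180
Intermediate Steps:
(9068 + 25422)*(-17799 - 16983) = 34490*(-34782) = -1199631180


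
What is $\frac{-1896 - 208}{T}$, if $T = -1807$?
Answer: $\frac{2104}{1807} \approx 1.1644$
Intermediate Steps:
$\frac{-1896 - 208}{T} = \frac{-1896 - 208}{-1807} = \left(-1896 - 208\right) \left(- \frac{1}{1807}\right) = \left(-2104\right) \left(- \frac{1}{1807}\right) = \frac{2104}{1807}$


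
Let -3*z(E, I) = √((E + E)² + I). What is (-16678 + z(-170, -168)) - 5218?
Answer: -21896 - 2*√28858/3 ≈ -22009.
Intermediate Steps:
z(E, I) = -√(I + 4*E²)/3 (z(E, I) = -√((E + E)² + I)/3 = -√((2*E)² + I)/3 = -√(4*E² + I)/3 = -√(I + 4*E²)/3)
(-16678 + z(-170, -168)) - 5218 = (-16678 - √(-168 + 4*(-170)²)/3) - 5218 = (-16678 - √(-168 + 4*28900)/3) - 5218 = (-16678 - √(-168 + 115600)/3) - 5218 = (-16678 - 2*√28858/3) - 5218 = -21896 - 2*√28858/3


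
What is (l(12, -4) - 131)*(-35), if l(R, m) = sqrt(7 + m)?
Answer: 4585 - 35*sqrt(3) ≈ 4524.4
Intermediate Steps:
(l(12, -4) - 131)*(-35) = (sqrt(7 - 4) - 131)*(-35) = (sqrt(3) - 131)*(-35) = (-131 + sqrt(3))*(-35) = 4585 - 35*sqrt(3)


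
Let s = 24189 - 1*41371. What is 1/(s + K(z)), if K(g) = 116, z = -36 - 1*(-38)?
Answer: -1/17066 ≈ -5.8596e-5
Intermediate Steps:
z = 2 (z = -36 + 38 = 2)
s = -17182 (s = 24189 - 41371 = -17182)
1/(s + K(z)) = 1/(-17182 + 116) = 1/(-17066) = -1/17066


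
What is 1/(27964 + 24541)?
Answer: 1/52505 ≈ 1.9046e-5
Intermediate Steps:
1/(27964 + 24541) = 1/52505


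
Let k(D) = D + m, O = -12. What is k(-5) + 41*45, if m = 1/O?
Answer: 22079/12 ≈ 1839.9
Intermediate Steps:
m = -1/12 (m = 1/(-12) = -1/12 ≈ -0.083333)
k(D) = -1/12 + D (k(D) = D - 1/12 = -1/12 + D)
k(-5) + 41*45 = (-1/12 - 5) + 41*45 = -61/12 + 1845 = 22079/12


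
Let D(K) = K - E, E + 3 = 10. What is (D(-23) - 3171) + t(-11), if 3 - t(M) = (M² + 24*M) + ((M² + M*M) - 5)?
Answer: -3292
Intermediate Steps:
E = 7 (E = -3 + 10 = 7)
D(K) = -7 + K (D(K) = K - 1*7 = K - 7 = -7 + K)
t(M) = 8 - 24*M - 3*M² (t(M) = 3 - ((M² + 24*M) + ((M² + M*M) - 5)) = 3 - ((M² + 24*M) + ((M² + M²) - 5)) = 3 - ((M² + 24*M) + (2*M² - 5)) = 3 - ((M² + 24*M) + (-5 + 2*M²)) = 3 - (-5 + 3*M² + 24*M) = 3 + (5 - 24*M - 3*M²) = 8 - 24*M - 3*M²)
(D(-23) - 3171) + t(-11) = ((-7 - 23) - 3171) + (8 - 24*(-11) - 3*(-11)²) = (-30 - 3171) + (8 + 264 - 3*121) = -3201 + (8 + 264 - 363) = -3201 - 91 = -3292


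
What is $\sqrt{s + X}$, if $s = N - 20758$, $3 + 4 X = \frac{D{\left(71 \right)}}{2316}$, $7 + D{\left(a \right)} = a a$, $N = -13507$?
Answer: $\frac{i \sqrt{20421514894}}{772} \approx 185.11 i$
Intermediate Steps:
$D{\left(a \right)} = -7 + a^{2}$ ($D{\left(a \right)} = -7 + a a = -7 + a^{2}$)
$X = - \frac{319}{1544}$ ($X = - \frac{3}{4} + \frac{\left(-7 + 71^{2}\right) \frac{1}{2316}}{4} = - \frac{3}{4} + \frac{\left(-7 + 5041\right) \frac{1}{2316}}{4} = - \frac{3}{4} + \frac{5034 \cdot \frac{1}{2316}}{4} = - \frac{3}{4} + \frac{1}{4} \cdot \frac{839}{386} = - \frac{3}{4} + \frac{839}{1544} = - \frac{319}{1544} \approx -0.20661$)
$s = -34265$ ($s = -13507 - 20758 = -34265$)
$\sqrt{s + X} = \sqrt{-34265 - \frac{319}{1544}} = \sqrt{- \frac{52905479}{1544}} = \frac{i \sqrt{20421514894}}{772}$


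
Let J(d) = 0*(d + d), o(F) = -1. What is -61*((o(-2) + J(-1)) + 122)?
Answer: -7381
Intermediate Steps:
J(d) = 0 (J(d) = 0*(2*d) = 0)
-61*((o(-2) + J(-1)) + 122) = -61*((-1 + 0) + 122) = -61*(-1 + 122) = -61*121 = -7381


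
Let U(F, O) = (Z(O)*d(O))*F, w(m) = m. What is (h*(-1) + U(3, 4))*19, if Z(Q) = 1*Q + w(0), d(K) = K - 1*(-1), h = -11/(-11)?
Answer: 1121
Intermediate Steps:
h = 1 (h = -11*(-1/11) = 1)
d(K) = 1 + K (d(K) = K + 1 = 1 + K)
Z(Q) = Q (Z(Q) = 1*Q + 0 = Q + 0 = Q)
U(F, O) = F*O*(1 + O) (U(F, O) = (O*(1 + O))*F = F*O*(1 + O))
(h*(-1) + U(3, 4))*19 = (1*(-1) + 3*4*(1 + 4))*19 = (-1 + 3*4*5)*19 = (-1 + 60)*19 = 59*19 = 1121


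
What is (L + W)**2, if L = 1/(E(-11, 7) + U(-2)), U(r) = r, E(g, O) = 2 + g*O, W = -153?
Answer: 138815524/5929 ≈ 23413.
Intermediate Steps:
E(g, O) = 2 + O*g
L = -1/77 (L = 1/((2 + 7*(-11)) - 2) = 1/((2 - 77) - 2) = 1/(-75 - 2) = 1/(-77) = -1/77 ≈ -0.012987)
(L + W)**2 = (-1/77 - 153)**2 = (-11782/77)**2 = 138815524/5929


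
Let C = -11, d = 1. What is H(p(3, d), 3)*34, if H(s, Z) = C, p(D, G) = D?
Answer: -374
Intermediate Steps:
H(s, Z) = -11
H(p(3, d), 3)*34 = -11*34 = -374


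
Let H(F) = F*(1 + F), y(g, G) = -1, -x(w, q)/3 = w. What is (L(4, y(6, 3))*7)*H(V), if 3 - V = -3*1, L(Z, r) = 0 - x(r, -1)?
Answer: -882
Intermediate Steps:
x(w, q) = -3*w
L(Z, r) = 3*r (L(Z, r) = 0 - (-3)*r = 0 + 3*r = 3*r)
V = 6 (V = 3 - (-3) = 3 - 1*(-3) = 3 + 3 = 6)
(L(4, y(6, 3))*7)*H(V) = ((3*(-1))*7)*(6*(1 + 6)) = (-3*7)*(6*7) = -21*42 = -882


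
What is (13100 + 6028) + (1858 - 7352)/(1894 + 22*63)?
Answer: 765053/40 ≈ 19126.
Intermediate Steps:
(13100 + 6028) + (1858 - 7352)/(1894 + 22*63) = 19128 - 5494/(1894 + 1386) = 19128 - 5494/3280 = 19128 - 5494*1/3280 = 19128 - 67/40 = 765053/40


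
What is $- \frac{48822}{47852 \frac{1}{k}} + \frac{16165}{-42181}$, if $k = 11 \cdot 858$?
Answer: $- \frac{4859255147024}{504611303} \approx -9629.7$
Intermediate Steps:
$k = 9438$
$- \frac{48822}{47852 \frac{1}{k}} + \frac{16165}{-42181} = - \frac{48822}{47852 \cdot \frac{1}{9438}} + \frac{16165}{-42181} = - \frac{48822}{47852 \cdot \frac{1}{9438}} + 16165 \left(- \frac{1}{42181}\right) = - \frac{48822}{\frac{23926}{4719}} - \frac{16165}{42181} = \left(-48822\right) \frac{4719}{23926} - \frac{16165}{42181} = - \frac{115195509}{11963} - \frac{16165}{42181} = - \frac{4859255147024}{504611303}$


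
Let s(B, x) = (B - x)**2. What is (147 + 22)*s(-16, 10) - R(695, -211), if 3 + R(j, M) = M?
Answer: 114458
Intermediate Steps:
R(j, M) = -3 + M
(147 + 22)*s(-16, 10) - R(695, -211) = (147 + 22)*(-16 - 1*10)**2 - (-3 - 211) = 169*(-16 - 10)**2 - 1*(-214) = 169*(-26)**2 + 214 = 169*676 + 214 = 114244 + 214 = 114458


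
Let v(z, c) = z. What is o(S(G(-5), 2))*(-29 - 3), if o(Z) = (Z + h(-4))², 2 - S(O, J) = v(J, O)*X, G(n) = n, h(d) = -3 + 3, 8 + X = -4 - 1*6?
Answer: -46208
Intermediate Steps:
X = -18 (X = -8 + (-4 - 1*6) = -8 + (-4 - 6) = -8 - 10 = -18)
h(d) = 0
S(O, J) = 2 + 18*J (S(O, J) = 2 - J*(-18) = 2 - (-18)*J = 2 + 18*J)
o(Z) = Z² (o(Z) = (Z + 0)² = Z²)
o(S(G(-5), 2))*(-29 - 3) = (2 + 18*2)²*(-29 - 3) = (2 + 36)²*(-32) = 38²*(-32) = 1444*(-32) = -46208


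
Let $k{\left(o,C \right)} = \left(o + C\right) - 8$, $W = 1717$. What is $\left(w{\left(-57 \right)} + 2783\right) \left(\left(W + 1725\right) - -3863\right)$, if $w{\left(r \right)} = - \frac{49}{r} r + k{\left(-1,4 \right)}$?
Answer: $19935345$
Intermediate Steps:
$k{\left(o,C \right)} = -8 + C + o$ ($k{\left(o,C \right)} = \left(C + o\right) - 8 = -8 + C + o$)
$w{\left(r \right)} = -54$ ($w{\left(r \right)} = - \frac{49}{r} r - 5 = -49 - 5 = -54$)
$\left(w{\left(-57 \right)} + 2783\right) \left(\left(W + 1725\right) - -3863\right) = \left(-54 + 2783\right) \left(\left(1717 + 1725\right) - -3863\right) = 2729 \left(3442 + 3863\right) = 2729 \cdot 7305 = 19935345$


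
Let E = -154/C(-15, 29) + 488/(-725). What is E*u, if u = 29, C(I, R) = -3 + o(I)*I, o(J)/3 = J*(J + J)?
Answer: -9771814/506325 ≈ -19.299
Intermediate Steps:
o(J) = 6*J² (o(J) = 3*(J*(J + J)) = 3*(J*(2*J)) = 3*(2*J²) = 6*J²)
C(I, R) = -3 + 6*I³ (C(I, R) = -3 + (6*I²)*I = -3 + 6*I³)
E = -9771814/14683425 (E = -154/(-3 + 6*(-15)³) + 488/(-725) = -154/(-3 + 6*(-3375)) + 488*(-1/725) = -154/(-3 - 20250) - 488/725 = -154/(-20253) - 488/725 = -154*(-1/20253) - 488/725 = 154/20253 - 488/725 = -9771814/14683425 ≈ -0.66550)
E*u = -9771814/14683425*29 = -9771814/506325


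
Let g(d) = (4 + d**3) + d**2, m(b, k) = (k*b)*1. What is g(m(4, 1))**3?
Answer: 592704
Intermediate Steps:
m(b, k) = b*k (m(b, k) = (b*k)*1 = b*k)
g(d) = 4 + d**2 + d**3
g(m(4, 1))**3 = (4 + (4*1)**2 + (4*1)**3)**3 = (4 + 4**2 + 4**3)**3 = (4 + 16 + 64)**3 = 84**3 = 592704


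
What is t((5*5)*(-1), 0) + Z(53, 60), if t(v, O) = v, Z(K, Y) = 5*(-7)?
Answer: -60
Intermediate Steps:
Z(K, Y) = -35
t((5*5)*(-1), 0) + Z(53, 60) = (5*5)*(-1) - 35 = 25*(-1) - 35 = -25 - 35 = -60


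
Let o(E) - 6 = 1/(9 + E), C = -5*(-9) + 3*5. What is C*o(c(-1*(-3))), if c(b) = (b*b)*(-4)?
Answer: 3220/9 ≈ 357.78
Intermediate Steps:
c(b) = -4*b² (c(b) = b²*(-4) = -4*b²)
C = 60 (C = 45 + 15 = 60)
o(E) = 6 + 1/(9 + E)
C*o(c(-1*(-3))) = 60*((55 + 6*(-4*(-1*(-3))²))/(9 - 4*(-1*(-3))²)) = 60*((55 + 6*(-4*3²))/(9 - 4*3²)) = 60*((55 + 6*(-4*9))/(9 - 4*9)) = 60*((55 + 6*(-36))/(9 - 36)) = 60*((55 - 216)/(-27)) = 60*(-1/27*(-161)) = 60*(161/27) = 3220/9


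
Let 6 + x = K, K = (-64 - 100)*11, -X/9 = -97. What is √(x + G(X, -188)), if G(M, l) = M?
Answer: I*√937 ≈ 30.61*I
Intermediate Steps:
X = 873 (X = -9*(-97) = 873)
K = -1804 (K = -164*11 = -1804)
x = -1810 (x = -6 - 1804 = -1810)
√(x + G(X, -188)) = √(-1810 + 873) = √(-937) = I*√937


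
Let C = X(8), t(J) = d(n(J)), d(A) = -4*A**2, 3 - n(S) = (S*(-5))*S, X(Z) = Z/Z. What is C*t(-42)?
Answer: -311381316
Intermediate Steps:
X(Z) = 1
n(S) = 3 + 5*S**2 (n(S) = 3 - S*(-5)*S = 3 - (-5*S)*S = 3 - (-5)*S**2 = 3 + 5*S**2)
t(J) = -4*(3 + 5*J**2)**2
C = 1
C*t(-42) = 1*(-4*(3 + 5*(-42)**2)**2) = 1*(-4*(3 + 5*1764)**2) = 1*(-4*(3 + 8820)**2) = 1*(-4*8823**2) = 1*(-4*77845329) = 1*(-311381316) = -311381316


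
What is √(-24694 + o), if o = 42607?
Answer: √17913 ≈ 133.84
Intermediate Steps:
√(-24694 + o) = √(-24694 + 42607) = √17913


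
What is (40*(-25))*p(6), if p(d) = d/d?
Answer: -1000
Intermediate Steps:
p(d) = 1
(40*(-25))*p(6) = (40*(-25))*1 = -1000*1 = -1000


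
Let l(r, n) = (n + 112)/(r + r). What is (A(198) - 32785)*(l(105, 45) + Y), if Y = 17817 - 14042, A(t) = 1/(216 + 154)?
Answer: -3206105975081/25900 ≈ -1.2379e+8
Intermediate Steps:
A(t) = 1/370
l(r, n) = (112 + n)/(2*r) (l(r, n) = (112 + n)/((2*r)) = (112 + n)*(1/(2*r)) = (112 + n)/(2*r))
Y = 3775
(A(198) - 32785)*(l(105, 45) + Y) = (1/370 - 32785)*((½)*(112 + 45)/105 + 3775) = -12130449*((½)*(1/105)*157 + 3775)/370 = -12130449*(157/210 + 3775)/370 = -12130449/370*792907/210 = -3206105975081/25900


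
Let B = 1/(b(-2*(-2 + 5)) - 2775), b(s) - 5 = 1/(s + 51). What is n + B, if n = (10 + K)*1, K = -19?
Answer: -1121886/124649 ≈ -9.0004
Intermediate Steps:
b(s) = 5 + 1/(51 + s) (b(s) = 5 + 1/(s + 51) = 5 + 1/(51 + s))
n = -9 (n = (10 - 19)*1 = -9*1 = -9)
B = -45/124649 (B = 1/((256 + 5*(-2*(-2 + 5)))/(51 - 2*(-2 + 5)) - 2775) = 1/((256 + 5*(-2*3))/(51 - 2*3) - 2775) = 1/((256 + 5*(-6))/(51 - 6) - 2775) = 1/((256 - 30)/45 - 2775) = 1/((1/45)*226 - 2775) = 1/(226/45 - 2775) = 1/(-124649/45) = -45/124649 ≈ -0.00036101)
n + B = -9 - 45/124649 = -1121886/124649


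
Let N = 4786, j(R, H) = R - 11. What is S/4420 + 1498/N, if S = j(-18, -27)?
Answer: 3241183/10577060 ≈ 0.30644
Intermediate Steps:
j(R, H) = -11 + R
S = -29 (S = -11 - 18 = -29)
S/4420 + 1498/N = -29/4420 + 1498/4786 = -29*1/4420 + 1498*(1/4786) = -29/4420 + 749/2393 = 3241183/10577060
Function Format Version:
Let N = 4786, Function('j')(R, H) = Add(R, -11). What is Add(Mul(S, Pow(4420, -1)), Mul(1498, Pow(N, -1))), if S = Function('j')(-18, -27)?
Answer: Rational(3241183, 10577060) ≈ 0.30644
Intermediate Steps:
Function('j')(R, H) = Add(-11, R)
S = -29 (S = Add(-11, -18) = -29)
Add(Mul(S, Pow(4420, -1)), Mul(1498, Pow(N, -1))) = Add(Mul(-29, Pow(4420, -1)), Mul(1498, Pow(4786, -1))) = Add(Mul(-29, Rational(1, 4420)), Mul(1498, Rational(1, 4786))) = Add(Rational(-29, 4420), Rational(749, 2393)) = Rational(3241183, 10577060)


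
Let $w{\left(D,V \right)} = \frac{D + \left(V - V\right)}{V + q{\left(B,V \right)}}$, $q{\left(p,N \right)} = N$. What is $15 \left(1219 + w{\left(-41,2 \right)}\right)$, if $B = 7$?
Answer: $\frac{72525}{4} \approx 18131.0$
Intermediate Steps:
$w{\left(D,V \right)} = \frac{D}{2 V}$ ($w{\left(D,V \right)} = \frac{D + \left(V - V\right)}{V + V} = \frac{D + 0}{2 V} = D \frac{1}{2 V} = \frac{D}{2 V}$)
$15 \left(1219 + w{\left(-41,2 \right)}\right) = 15 \left(1219 + \frac{1}{2} \left(-41\right) \frac{1}{2}\right) = 15 \left(1219 - \frac{41}{4}\right) = 15 \cdot \frac{4835}{4} = \frac{72525}{4}$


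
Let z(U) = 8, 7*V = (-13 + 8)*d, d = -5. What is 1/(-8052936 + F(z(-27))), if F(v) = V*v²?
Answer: -7/56368952 ≈ -1.2418e-7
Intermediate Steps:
V = 25/7 (V = ((-13 + 8)*(-5))/7 = (-5*(-5))/7 = (⅐)*25 = 25/7 ≈ 3.5714)
F(v) = 25*v²/7
1/(-8052936 + F(z(-27))) = 1/(-8052936 + (25/7)*8²) = 1/(-8052936 + (25/7)*64) = 1/(-8052936 + 1600/7) = 1/(-56368952/7) = -7/56368952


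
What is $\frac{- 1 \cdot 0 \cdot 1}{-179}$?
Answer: $0$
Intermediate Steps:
$\frac{- 1 \cdot 0 \cdot 1}{-179} = \left(-1\right) 0 \cdot 1 \left(- \frac{1}{179}\right) = 0 \cdot 1 \left(- \frac{1}{179}\right) = 0 \left(- \frac{1}{179}\right) = 0$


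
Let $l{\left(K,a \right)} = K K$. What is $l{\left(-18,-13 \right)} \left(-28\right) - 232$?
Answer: $-9304$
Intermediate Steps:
$l{\left(K,a \right)} = K^{2}$
$l{\left(-18,-13 \right)} \left(-28\right) - 232 = \left(-18\right)^{2} \left(-28\right) - 232 = 324 \left(-28\right) - 232 = -9072 - 232 = -9304$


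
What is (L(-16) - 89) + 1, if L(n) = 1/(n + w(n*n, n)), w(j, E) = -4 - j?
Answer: -24289/276 ≈ -88.004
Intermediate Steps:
L(n) = 1/(-4 + n - n²) (L(n) = 1/(n + (-4 - n*n)) = 1/(n + (-4 - n²)) = 1/(-4 + n - n²))
(L(-16) - 89) + 1 = (-1/(4 + (-16)² - 1*(-16)) - 89) + 1 = (-1/(4 + 256 + 16) - 89) + 1 = (-1/276 - 89) + 1 = -24565/276 + 1 = -24289/276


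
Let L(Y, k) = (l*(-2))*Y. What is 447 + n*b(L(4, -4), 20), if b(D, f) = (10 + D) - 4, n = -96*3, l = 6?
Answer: 12543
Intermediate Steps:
n = -288
L(Y, k) = -12*Y (L(Y, k) = (6*(-2))*Y = -12*Y)
b(D, f) = 6 + D
447 + n*b(L(4, -4), 20) = 447 - 288*(6 - 12*4) = 447 - 288*(6 - 48) = 447 - 288*(-42) = 447 + 12096 = 12543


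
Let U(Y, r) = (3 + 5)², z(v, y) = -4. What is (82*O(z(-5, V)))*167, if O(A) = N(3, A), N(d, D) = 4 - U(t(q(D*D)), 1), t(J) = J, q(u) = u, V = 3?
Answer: -821640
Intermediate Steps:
U(Y, r) = 64 (U(Y, r) = 8² = 64)
N(d, D) = -60 (N(d, D) = 4 - 1*64 = 4 - 64 = -60)
O(A) = -60
(82*O(z(-5, V)))*167 = (82*(-60))*167 = -4920*167 = -821640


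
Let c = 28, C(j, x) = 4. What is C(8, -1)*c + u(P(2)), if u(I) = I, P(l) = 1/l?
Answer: 225/2 ≈ 112.50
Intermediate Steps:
C(8, -1)*c + u(P(2)) = 4*28 + 1/2 = 112 + 1/2 = 225/2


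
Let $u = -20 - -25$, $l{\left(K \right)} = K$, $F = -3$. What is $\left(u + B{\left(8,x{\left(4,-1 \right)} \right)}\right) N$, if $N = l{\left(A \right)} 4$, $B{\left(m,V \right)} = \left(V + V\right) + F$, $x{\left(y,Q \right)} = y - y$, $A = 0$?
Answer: $0$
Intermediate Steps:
$x{\left(y,Q \right)} = 0$
$B{\left(m,V \right)} = -3 + 2 V$ ($B{\left(m,V \right)} = \left(V + V\right) - 3 = 2 V - 3 = -3 + 2 V$)
$N = 0$ ($N = 0 \cdot 4 = 0$)
$u = 5$ ($u = -20 + 25 = 5$)
$\left(u + B{\left(8,x{\left(4,-1 \right)} \right)}\right) N = \left(5 + \left(-3 + 2 \cdot 0\right)\right) 0 = \left(5 + \left(-3 + 0\right)\right) 0 = \left(5 - 3\right) 0 = 2 \cdot 0 = 0$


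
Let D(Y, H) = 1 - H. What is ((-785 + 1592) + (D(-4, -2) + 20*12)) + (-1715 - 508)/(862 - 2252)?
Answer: 1461723/1390 ≈ 1051.6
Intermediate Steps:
((-785 + 1592) + (D(-4, -2) + 20*12)) + (-1715 - 508)/(862 - 2252) = ((-785 + 1592) + ((1 - 1*(-2)) + 20*12)) + (-1715 - 508)/(862 - 2252) = (807 + ((1 + 2) + 240)) - 2223/(-1390) = (807 + (3 + 240)) - 2223*(-1/1390) = (807 + 243) + 2223/1390 = 1050 + 2223/1390 = 1461723/1390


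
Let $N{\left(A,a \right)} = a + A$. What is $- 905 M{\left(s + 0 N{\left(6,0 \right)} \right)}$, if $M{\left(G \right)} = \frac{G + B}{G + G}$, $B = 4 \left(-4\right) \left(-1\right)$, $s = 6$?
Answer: $- \frac{9955}{6} \approx -1659.2$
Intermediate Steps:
$B = 16$ ($B = \left(-16\right) \left(-1\right) = 16$)
$N{\left(A,a \right)} = A + a$
$M{\left(G \right)} = \frac{16 + G}{2 G}$ ($M{\left(G \right)} = \frac{G + 16}{G + G} = \frac{16 + G}{2 G}$)
$- 905 M{\left(s + 0 N{\left(6,0 \right)} \right)} = - 905 \frac{16 + \left(6 + 0 \left(6 + 0\right)\right)}{2 \left(6 + 0 \left(6 + 0\right)\right)} = - 905 \frac{16 + \left(6 + 0 \cdot 6\right)}{2 \left(6 + 0 \cdot 6\right)} = - 905 \frac{16 + \left(6 + 0\right)}{2 \left(6 + 0\right)} = - 905 \frac{16 + 6}{2 \cdot 6} = - 905 \cdot \frac{1}{2} \cdot \frac{1}{6} \cdot 22 = \left(-905\right) \frac{11}{6} = - \frac{9955}{6}$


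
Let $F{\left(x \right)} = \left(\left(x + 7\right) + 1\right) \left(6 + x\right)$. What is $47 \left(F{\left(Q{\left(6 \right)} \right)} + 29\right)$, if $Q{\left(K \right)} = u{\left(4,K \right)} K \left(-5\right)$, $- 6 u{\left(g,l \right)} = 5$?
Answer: $49444$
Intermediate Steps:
$u{\left(g,l \right)} = - \frac{5}{6}$ ($u{\left(g,l \right)} = \left(- \frac{1}{6}\right) 5 = - \frac{5}{6}$)
$Q{\left(K \right)} = \frac{25 K}{6}$ ($Q{\left(K \right)} = - \frac{5 K}{6} \left(-5\right) = \frac{25 K}{6}$)
$F{\left(x \right)} = \left(6 + x\right) \left(8 + x\right)$ ($F{\left(x \right)} = \left(\left(7 + x\right) + 1\right) \left(6 + x\right) = \left(8 + x\right) \left(6 + x\right) = \left(6 + x\right) \left(8 + x\right)$)
$47 \left(F{\left(Q{\left(6 \right)} \right)} + 29\right) = 47 \left(\left(48 + \left(\frac{25}{6} \cdot 6\right)^{2} + 14 \cdot \frac{25}{6} \cdot 6\right) + 29\right) = 47 \left(\left(48 + 25^{2} + 14 \cdot 25\right) + 29\right) = 47 \left(\left(48 + 625 + 350\right) + 29\right) = 47 \left(1023 + 29\right) = 47 \cdot 1052 = 49444$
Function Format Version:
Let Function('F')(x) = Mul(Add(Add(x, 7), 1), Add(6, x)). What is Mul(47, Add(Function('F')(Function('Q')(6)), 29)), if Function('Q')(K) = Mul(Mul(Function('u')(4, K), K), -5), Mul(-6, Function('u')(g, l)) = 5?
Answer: 49444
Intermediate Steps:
Function('u')(g, l) = Rational(-5, 6) (Function('u')(g, l) = Mul(Rational(-1, 6), 5) = Rational(-5, 6))
Function('Q')(K) = Mul(Rational(25, 6), K) (Function('Q')(K) = Mul(Mul(Rational(-5, 6), K), -5) = Mul(Rational(25, 6), K))
Function('F')(x) = Mul(Add(6, x), Add(8, x)) (Function('F')(x) = Mul(Add(Add(7, x), 1), Add(6, x)) = Mul(Add(8, x), Add(6, x)) = Mul(Add(6, x), Add(8, x)))
Mul(47, Add(Function('F')(Function('Q')(6)), 29)) = Mul(47, Add(Add(48, Pow(Mul(Rational(25, 6), 6), 2), Mul(14, Mul(Rational(25, 6), 6))), 29)) = Mul(47, Add(Add(48, Pow(25, 2), Mul(14, 25)), 29)) = Mul(47, Add(Add(48, 625, 350), 29)) = Mul(47, Add(1023, 29)) = Mul(47, 1052) = 49444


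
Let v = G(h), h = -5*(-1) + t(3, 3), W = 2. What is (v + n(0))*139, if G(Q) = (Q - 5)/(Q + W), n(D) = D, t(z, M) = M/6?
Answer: 139/15 ≈ 9.2667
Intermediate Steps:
t(z, M) = M/6 (t(z, M) = M*(1/6) = M/6)
h = 11/2 (h = -5*(-1) + (1/6)*3 = 5 + 1/2 = 11/2 ≈ 5.5000)
G(Q) = (-5 + Q)/(2 + Q) (G(Q) = (Q - 5)/(Q + 2) = (-5 + Q)/(2 + Q))
v = 1/15 (v = (-5 + 11/2)/(2 + 11/2) = (1/2)/(15/2) = (2/15)*(1/2) = 1/15 ≈ 0.066667)
(v + n(0))*139 = (1/15 + 0)*139 = (1/15)*139 = 139/15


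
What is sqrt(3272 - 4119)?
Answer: 11*I*sqrt(7) ≈ 29.103*I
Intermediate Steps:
sqrt(3272 - 4119) = sqrt(-847) = 11*I*sqrt(7)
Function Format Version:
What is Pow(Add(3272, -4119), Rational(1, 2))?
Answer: Mul(11, I, Pow(7, Rational(1, 2))) ≈ Mul(29.103, I)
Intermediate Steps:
Pow(Add(3272, -4119), Rational(1, 2)) = Pow(-847, Rational(1, 2)) = Mul(11, I, Pow(7, Rational(1, 2)))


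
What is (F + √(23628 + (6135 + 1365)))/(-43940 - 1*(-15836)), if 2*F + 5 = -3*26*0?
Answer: 5/56208 - √7782/14052 ≈ -0.0061888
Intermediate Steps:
F = -5/2 (F = -5/2 + (-3*26*0)/2 = -5/2 + (-78*0)/2 = -5/2 + (½)*0 = -5/2 + 0 = -5/2 ≈ -2.5000)
(F + √(23628 + (6135 + 1365)))/(-43940 - 1*(-15836)) = (-5/2 + √(23628 + (6135 + 1365)))/(-43940 - 1*(-15836)) = (-5/2 + √(23628 + 7500))/(-43940 + 15836) = (-5/2 + √31128)/(-28104) = (-5/2 + 2*√7782)*(-1/28104) = 5/56208 - √7782/14052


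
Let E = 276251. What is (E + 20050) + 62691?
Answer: 358992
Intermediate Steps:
(E + 20050) + 62691 = (276251 + 20050) + 62691 = 296301 + 62691 = 358992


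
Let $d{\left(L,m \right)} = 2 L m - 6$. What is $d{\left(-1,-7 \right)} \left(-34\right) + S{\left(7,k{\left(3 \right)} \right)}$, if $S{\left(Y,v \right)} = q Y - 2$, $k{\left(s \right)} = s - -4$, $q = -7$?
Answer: $-323$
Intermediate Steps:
$d{\left(L,m \right)} = -6 + 2 L m$ ($d{\left(L,m \right)} = 2 L m - 6 = -6 + 2 L m$)
$k{\left(s \right)} = 4 + s$ ($k{\left(s \right)} = s + 4 = 4 + s$)
$S{\left(Y,v \right)} = -2 - 7 Y$ ($S{\left(Y,v \right)} = - 7 Y - 2 = -2 - 7 Y$)
$d{\left(-1,-7 \right)} \left(-34\right) + S{\left(7,k{\left(3 \right)} \right)} = \left(-6 + 2 \left(-1\right) \left(-7\right)\right) \left(-34\right) - 51 = \left(-6 + 14\right) \left(-34\right) - 51 = 8 \left(-34\right) - 51 = -272 - 51 = -323$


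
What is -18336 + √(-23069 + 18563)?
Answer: -18336 + I*√4506 ≈ -18336.0 + 67.127*I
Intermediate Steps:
-18336 + √(-23069 + 18563) = -18336 + √(-4506) = -18336 + I*√4506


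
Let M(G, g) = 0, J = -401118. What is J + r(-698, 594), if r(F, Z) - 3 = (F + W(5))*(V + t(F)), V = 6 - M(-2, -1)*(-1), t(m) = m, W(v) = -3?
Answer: 83977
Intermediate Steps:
V = 6 (V = 6 - 0*(-1) = 6 - 1*0 = 6 + 0 = 6)
r(F, Z) = 3 + (-3 + F)*(6 + F) (r(F, Z) = 3 + (F - 3)*(6 + F) = 3 + (-3 + F)*(6 + F))
J + r(-698, 594) = -401118 + (-15 + (-698)**2 + 3*(-698)) = -401118 + (-15 + 487204 - 2094) = -401118 + 485095 = 83977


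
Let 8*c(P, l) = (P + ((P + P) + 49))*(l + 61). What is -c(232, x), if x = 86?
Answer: -109515/8 ≈ -13689.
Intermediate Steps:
c(P, l) = (49 + 3*P)*(61 + l)/8 (c(P, l) = ((P + ((P + P) + 49))*(l + 61))/8 = ((P + (2*P + 49))*(61 + l))/8 = ((P + (49 + 2*P))*(61 + l))/8 = ((49 + 3*P)*(61 + l))/8 = (49 + 3*P)*(61 + l)/8)
-c(232, x) = -(2989/8 + (49/8)*86 + (183/8)*232 + (3/8)*232*86) = -(2989/8 + 2107/4 + 5307 + 7482) = -1*109515/8 = -109515/8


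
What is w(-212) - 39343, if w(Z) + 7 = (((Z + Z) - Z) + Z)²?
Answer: 140426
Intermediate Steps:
w(Z) = -7 + 4*Z² (w(Z) = -7 + (((Z + Z) - Z) + Z)² = -7 + ((2*Z - Z) + Z)² = -7 + (Z + Z)² = -7 + (2*Z)² = -7 + 4*Z²)
w(-212) - 39343 = (-7 + 4*(-212)²) - 39343 = (-7 + 4*44944) - 39343 = (-7 + 179776) - 39343 = 179769 - 39343 = 140426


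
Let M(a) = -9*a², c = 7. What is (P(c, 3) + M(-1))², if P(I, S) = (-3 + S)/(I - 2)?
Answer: 81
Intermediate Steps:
P(I, S) = (-3 + S)/(-2 + I)
(P(c, 3) + M(-1))² = ((-3 + 3)/(-2 + 7) - 9*(-1)²)² = (0/5 - 9*1)² = ((⅕)*0 - 9)² = (0 - 9)² = (-9)² = 81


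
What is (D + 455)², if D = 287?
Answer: 550564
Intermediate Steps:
(D + 455)² = (287 + 455)² = 742² = 550564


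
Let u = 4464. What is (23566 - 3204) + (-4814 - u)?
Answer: 11084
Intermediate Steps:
(23566 - 3204) + (-4814 - u) = (23566 - 3204) + (-4814 - 1*4464) = 20362 + (-4814 - 4464) = 20362 - 9278 = 11084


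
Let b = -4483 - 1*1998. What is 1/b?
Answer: -1/6481 ≈ -0.00015430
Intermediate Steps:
b = -6481 (b = -4483 - 1998 = -6481)
1/b = 1/(-6481) = -1/6481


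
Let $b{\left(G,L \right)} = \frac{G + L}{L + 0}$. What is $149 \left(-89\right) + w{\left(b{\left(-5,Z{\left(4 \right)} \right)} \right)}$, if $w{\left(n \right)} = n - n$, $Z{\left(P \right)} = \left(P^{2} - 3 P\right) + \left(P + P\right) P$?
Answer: $-13261$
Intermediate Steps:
$Z{\left(P \right)} = - 3 P + 3 P^{2}$ ($Z{\left(P \right)} = \left(P^{2} - 3 P\right) + 2 P P = \left(P^{2} - 3 P\right) + 2 P^{2} = - 3 P + 3 P^{2}$)
$b{\left(G,L \right)} = \frac{G + L}{L}$
$w{\left(n \right)} = 0$
$149 \left(-89\right) + w{\left(b{\left(-5,Z{\left(4 \right)} \right)} \right)} = 149 \left(-89\right) + 0 = -13261 + 0 = -13261$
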